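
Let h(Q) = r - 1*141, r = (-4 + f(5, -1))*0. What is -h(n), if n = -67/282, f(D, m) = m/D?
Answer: 141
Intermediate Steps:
n = -67/282 (n = -67*1/282 = -67/282 ≈ -0.23759)
r = 0 (r = (-4 - 1/5)*0 = (-4 - 1*⅕)*0 = (-4 - ⅕)*0 = -21/5*0 = 0)
h(Q) = -141 (h(Q) = 0 - 1*141 = 0 - 141 = -141)
-h(n) = -1*(-141) = 141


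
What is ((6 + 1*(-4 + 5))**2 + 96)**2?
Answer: 21025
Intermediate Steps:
((6 + 1*(-4 + 5))**2 + 96)**2 = ((6 + 1*1)**2 + 96)**2 = ((6 + 1)**2 + 96)**2 = (7**2 + 96)**2 = (49 + 96)**2 = 145**2 = 21025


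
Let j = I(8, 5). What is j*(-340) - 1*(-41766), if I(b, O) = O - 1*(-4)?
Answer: 38706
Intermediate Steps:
I(b, O) = 4 + O (I(b, O) = O + 4 = 4 + O)
j = 9 (j = 4 + 5 = 9)
j*(-340) - 1*(-41766) = 9*(-340) - 1*(-41766) = -3060 + 41766 = 38706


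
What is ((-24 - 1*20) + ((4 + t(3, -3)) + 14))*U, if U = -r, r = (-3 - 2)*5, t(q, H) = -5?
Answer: -775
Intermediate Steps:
r = -25 (r = -5*5 = -25)
U = 25 (U = -1*(-25) = 25)
((-24 - 1*20) + ((4 + t(3, -3)) + 14))*U = ((-24 - 1*20) + ((4 - 5) + 14))*25 = ((-24 - 20) + (-1 + 14))*25 = (-44 + 13)*25 = -31*25 = -775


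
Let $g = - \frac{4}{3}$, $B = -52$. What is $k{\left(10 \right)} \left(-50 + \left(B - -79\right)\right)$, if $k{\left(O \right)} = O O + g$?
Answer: $- \frac{6808}{3} \approx -2269.3$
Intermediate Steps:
$g = - \frac{4}{3}$ ($g = \left(-4\right) \frac{1}{3} = - \frac{4}{3} \approx -1.3333$)
$k{\left(O \right)} = - \frac{4}{3} + O^{2}$ ($k{\left(O \right)} = O O - \frac{4}{3} = O^{2} - \frac{4}{3} = - \frac{4}{3} + O^{2}$)
$k{\left(10 \right)} \left(-50 + \left(B - -79\right)\right) = \left(- \frac{4}{3} + 10^{2}\right) \left(-50 - -27\right) = \left(- \frac{4}{3} + 100\right) \left(-50 + \left(-52 + 79\right)\right) = \frac{296 \left(-50 + 27\right)}{3} = \frac{296}{3} \left(-23\right) = - \frac{6808}{3}$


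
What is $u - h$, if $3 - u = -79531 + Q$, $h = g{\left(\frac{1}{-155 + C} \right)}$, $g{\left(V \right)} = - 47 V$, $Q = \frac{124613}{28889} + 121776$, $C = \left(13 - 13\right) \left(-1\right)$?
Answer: $- \frac{189171689188}{4477795} \approx -42247.0$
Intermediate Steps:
$C = 0$ ($C = 0 \left(-1\right) = 0$)
$Q = \frac{3518111477}{28889}$ ($Q = 124613 \cdot \frac{1}{28889} + 121776 = \frac{124613}{28889} + 121776 = \frac{3518111477}{28889} \approx 1.2178 \cdot 10^{5}$)
$h = \frac{47}{155}$ ($h = - \frac{47}{-155 + 0} = - \frac{47}{-155} = \left(-47\right) \left(- \frac{1}{155}\right) = \frac{47}{155} \approx 0.30323$)
$u = - \frac{1220453751}{28889}$ ($u = 3 - \left(-79531 + \frac{3518111477}{28889}\right) = 3 - \frac{1220540418}{28889} = - \frac{1220453751}{28889} \approx -42246.0$)
$u - h = - \frac{1220453751}{28889} - \frac{47}{155} = - \frac{189171689188}{4477795}$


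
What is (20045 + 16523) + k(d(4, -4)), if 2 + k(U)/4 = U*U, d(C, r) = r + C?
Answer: 36560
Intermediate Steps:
d(C, r) = C + r
k(U) = -8 + 4*U² (k(U) = -8 + 4*(U*U) = -8 + 4*U²)
(20045 + 16523) + k(d(4, -4)) = (20045 + 16523) + (-8 + 4*(4 - 4)²) = 36568 + (-8 + 4*0²) = 36568 + (-8 + 4*0) = 36568 + (-8 + 0) = 36568 - 8 = 36560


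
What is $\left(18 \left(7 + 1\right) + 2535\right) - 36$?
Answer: $2643$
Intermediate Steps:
$\left(18 \left(7 + 1\right) + 2535\right) - 36 = \left(18 \cdot 8 + 2535\right) - 36 = \left(144 + 2535\right) - 36 = 2679 - 36 = 2643$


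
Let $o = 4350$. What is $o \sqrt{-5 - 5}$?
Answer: $4350 i \sqrt{10} \approx 13756.0 i$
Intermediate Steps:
$o \sqrt{-5 - 5} = 4350 \sqrt{-5 - 5} = 4350 \sqrt{-10} = 4350 i \sqrt{10}$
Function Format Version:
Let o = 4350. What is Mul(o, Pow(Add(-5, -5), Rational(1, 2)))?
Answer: Mul(4350, I, Pow(10, Rational(1, 2))) ≈ Mul(13756., I)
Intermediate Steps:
Mul(o, Pow(Add(-5, -5), Rational(1, 2))) = Mul(4350, Pow(Add(-5, -5), Rational(1, 2))) = Mul(4350, Pow(-10, Rational(1, 2))) = Mul(4350, Mul(I, Pow(10, Rational(1, 2)))) = Mul(4350, I, Pow(10, Rational(1, 2)))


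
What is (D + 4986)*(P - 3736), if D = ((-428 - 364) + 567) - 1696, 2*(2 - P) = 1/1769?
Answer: -40491387045/3538 ≈ -1.1445e+7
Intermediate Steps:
P = 7075/3538 (P = 2 - ½/1769 = 2 - ½*1/1769 = 2 - 1/3538 = 7075/3538 ≈ 1.9997)
D = -1921 (D = (-792 + 567) - 1696 = -225 - 1696 = -1921)
(D + 4986)*(P - 3736) = (-1921 + 4986)*(7075/3538 - 3736) = 3065*(-13210893/3538) = -40491387045/3538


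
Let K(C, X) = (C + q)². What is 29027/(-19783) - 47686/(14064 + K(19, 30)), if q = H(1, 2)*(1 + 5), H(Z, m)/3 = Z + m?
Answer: -1506292749/383651719 ≈ -3.9262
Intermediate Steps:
H(Z, m) = 3*Z + 3*m (H(Z, m) = 3*(Z + m) = 3*Z + 3*m)
q = 54 (q = (3*1 + 3*2)*(1 + 5) = (3 + 6)*6 = 9*6 = 54)
K(C, X) = (54 + C)² (K(C, X) = (C + 54)² = (54 + C)²)
29027/(-19783) - 47686/(14064 + K(19, 30)) = 29027/(-19783) - 47686/(14064 + (54 + 19)²) = 29027*(-1/19783) - 47686/(14064 + 73²) = -29027/19783 - 47686/(14064 + 5329) = -29027/19783 - 47686/19393 = -1506292749/383651719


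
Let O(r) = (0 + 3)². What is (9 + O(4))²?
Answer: 324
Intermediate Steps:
O(r) = 9 (O(r) = 3² = 9)
(9 + O(4))² = (9 + 9)² = 18² = 324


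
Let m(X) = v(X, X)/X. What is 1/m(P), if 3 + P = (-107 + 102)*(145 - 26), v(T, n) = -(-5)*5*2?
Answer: -299/25 ≈ -11.960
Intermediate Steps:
v(T, n) = 50 (v(T, n) = -5*(-5)*2 = 25*2 = 50)
P = -598 (P = -3 + (-107 + 102)*(145 - 26) = -3 - 5*119 = -3 - 595 = -598)
m(X) = 50/X
1/m(P) = 1/(50/(-598)) = 1/(50*(-1/598)) = 1/(-25/299) = -299/25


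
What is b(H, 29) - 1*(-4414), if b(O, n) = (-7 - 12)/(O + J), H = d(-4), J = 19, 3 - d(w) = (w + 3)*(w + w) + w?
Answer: 79433/18 ≈ 4412.9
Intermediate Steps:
d(w) = 3 - w - 2*w*(3 + w) (d(w) = 3 - ((w + 3)*(w + w) + w) = 3 - ((3 + w)*(2*w) + w) = 3 - (2*w*(3 + w) + w) = 3 - (w + 2*w*(3 + w)) = 3 + (-w - 2*w*(3 + w)) = 3 - w - 2*w*(3 + w))
H = -1 (H = 3 - 7*(-4) - 2*(-4)**2 = 3 + 28 - 2*16 = 3 + 28 - 32 = -1)
b(O, n) = -19/(19 + O) (b(O, n) = (-7 - 12)/(O + 19) = -19/(19 + O))
b(H, 29) - 1*(-4414) = -19/(19 - 1) - 1*(-4414) = -19/18 + 4414 = 79433/18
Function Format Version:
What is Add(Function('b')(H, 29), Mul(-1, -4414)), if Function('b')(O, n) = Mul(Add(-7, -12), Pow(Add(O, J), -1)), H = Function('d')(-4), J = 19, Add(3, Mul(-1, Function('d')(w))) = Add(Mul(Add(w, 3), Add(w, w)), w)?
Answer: Rational(79433, 18) ≈ 4412.9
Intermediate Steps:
Function('d')(w) = Add(3, Mul(-1, w), Mul(-2, w, Add(3, w))) (Function('d')(w) = Add(3, Mul(-1, Add(Mul(Add(w, 3), Add(w, w)), w))) = Add(3, Mul(-1, Add(Mul(Add(3, w), Mul(2, w)), w))) = Add(3, Mul(-1, Add(Mul(2, w, Add(3, w)), w))) = Add(3, Mul(-1, Add(w, Mul(2, w, Add(3, w))))) = Add(3, Add(Mul(-1, w), Mul(-2, w, Add(3, w)))) = Add(3, Mul(-1, w), Mul(-2, w, Add(3, w))))
H = -1 (H = Add(3, Mul(-7, -4), Mul(-2, Pow(-4, 2))) = Add(3, 28, Mul(-2, 16)) = Add(3, 28, -32) = -1)
Function('b')(O, n) = Mul(-19, Pow(Add(19, O), -1)) (Function('b')(O, n) = Mul(Add(-7, -12), Pow(Add(O, 19), -1)) = Mul(-19, Pow(Add(19, O), -1)))
Add(Function('b')(H, 29), Mul(-1, -4414)) = Add(Mul(-19, Pow(Add(19, -1), -1)), Mul(-1, -4414)) = Add(Mul(-19, Pow(18, -1)), 4414) = Add(Mul(-19, Rational(1, 18)), 4414) = Add(Rational(-19, 18), 4414) = Rational(79433, 18)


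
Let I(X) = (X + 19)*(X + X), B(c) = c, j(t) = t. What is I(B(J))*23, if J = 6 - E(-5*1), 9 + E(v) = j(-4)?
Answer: 33212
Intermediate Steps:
E(v) = -13 (E(v) = -9 - 4 = -13)
J = 19 (J = 6 - 1*(-13) = 6 + 13 = 19)
I(X) = 2*X*(19 + X) (I(X) = (19 + X)*(2*X) = 2*X*(19 + X))
I(B(J))*23 = (2*19*(19 + 19))*23 = (2*19*38)*23 = 1444*23 = 33212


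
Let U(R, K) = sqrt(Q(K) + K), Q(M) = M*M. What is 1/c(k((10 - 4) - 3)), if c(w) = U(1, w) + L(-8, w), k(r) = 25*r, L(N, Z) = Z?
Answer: -1 + 2*sqrt(57)/15 ≈ 0.0066446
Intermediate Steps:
Q(M) = M**2
U(R, K) = sqrt(K + K**2) (U(R, K) = sqrt(K**2 + K) = sqrt(K + K**2))
c(w) = w + sqrt(w*(1 + w)) (c(w) = sqrt(w*(1 + w)) + w = w + sqrt(w*(1 + w)))
1/c(k((10 - 4) - 3)) = 1/(25*((10 - 4) - 3) + sqrt((25*((10 - 4) - 3))*(1 + 25*((10 - 4) - 3)))) = 1/(25*(6 - 3) + sqrt((25*(6 - 3))*(1 + 25*(6 - 3)))) = 1/(25*3 + sqrt((25*3)*(1 + 25*3))) = 1/(75 + sqrt(75*(1 + 75))) = 1/(75 + sqrt(75*76)) = 1/(75 + sqrt(5700)) = 1/(75 + 10*sqrt(57))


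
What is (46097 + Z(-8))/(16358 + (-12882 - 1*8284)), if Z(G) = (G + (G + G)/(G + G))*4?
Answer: -46069/4808 ≈ -9.5817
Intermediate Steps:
Z(G) = 4 + 4*G (Z(G) = (G + (2*G)/((2*G)))*4 = (G + (2*G)*(1/(2*G)))*4 = (G + 1)*4 = (1 + G)*4 = 4 + 4*G)
(46097 + Z(-8))/(16358 + (-12882 - 1*8284)) = (46097 + (4 + 4*(-8)))/(16358 + (-12882 - 1*8284)) = (46097 + (4 - 32))/(16358 + (-12882 - 8284)) = (46097 - 28)/(16358 - 21166) = 46069/(-4808) = 46069*(-1/4808) = -46069/4808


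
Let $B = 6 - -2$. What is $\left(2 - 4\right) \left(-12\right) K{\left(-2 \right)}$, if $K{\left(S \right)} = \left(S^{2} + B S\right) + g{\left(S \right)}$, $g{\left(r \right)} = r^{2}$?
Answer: $-192$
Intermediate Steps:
$B = 8$ ($B = 6 + 2 = 8$)
$K{\left(S \right)} = 2 S^{2} + 8 S$ ($K{\left(S \right)} = \left(S^{2} + 8 S\right) + S^{2} = 2 S^{2} + 8 S$)
$\left(2 - 4\right) \left(-12\right) K{\left(-2 \right)} = \left(2 - 4\right) \left(-12\right) 2 \left(-2\right) \left(4 - 2\right) = \left(2 - 4\right) \left(-12\right) 2 \left(-2\right) 2 = \left(-2\right) \left(-12\right) \left(-8\right) = 24 \left(-8\right) = -192$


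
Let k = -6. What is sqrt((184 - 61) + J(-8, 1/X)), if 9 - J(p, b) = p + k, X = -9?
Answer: sqrt(146) ≈ 12.083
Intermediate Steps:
J(p, b) = 15 - p (J(p, b) = 9 - (p - 6) = 9 - (-6 + p) = 9 + (6 - p) = 15 - p)
sqrt((184 - 61) + J(-8, 1/X)) = sqrt((184 - 61) + (15 - 1*(-8))) = sqrt(123 + (15 + 8)) = sqrt(123 + 23) = sqrt(146)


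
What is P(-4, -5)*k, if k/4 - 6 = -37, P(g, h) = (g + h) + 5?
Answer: 496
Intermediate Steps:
P(g, h) = 5 + g + h
k = -124 (k = 24 + 4*(-37) = 24 - 148 = -124)
P(-4, -5)*k = (5 - 4 - 5)*(-124) = -4*(-124) = 496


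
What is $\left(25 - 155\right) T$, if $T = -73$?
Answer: $9490$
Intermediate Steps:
$\left(25 - 155\right) T = \left(25 - 155\right) \left(-73\right) = \left(-130\right) \left(-73\right) = 9490$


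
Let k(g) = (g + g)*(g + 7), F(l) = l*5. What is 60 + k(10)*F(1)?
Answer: 1760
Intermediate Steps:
F(l) = 5*l
k(g) = 2*g*(7 + g) (k(g) = (2*g)*(7 + g) = 2*g*(7 + g))
60 + k(10)*F(1) = 60 + (2*10*(7 + 10))*(5*1) = 60 + (2*10*17)*5 = 60 + 340*5 = 60 + 1700 = 1760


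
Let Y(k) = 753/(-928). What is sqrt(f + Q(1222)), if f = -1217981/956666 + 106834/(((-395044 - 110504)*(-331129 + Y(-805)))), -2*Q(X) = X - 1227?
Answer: sqrt(47044252826066612231544635171399310690)/6192382181330911005 ≈ 1.1076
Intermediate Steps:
Y(k) = -753/928 (Y(k) = 753*(-1/928) = -753/928)
Q(X) = 1227/2 - X/2 (Q(X) = -(X - 1227)/2 = -(-1227 + X)/2 = 1227/2 - X/2)
f = -47303029861702233847/37154293087985466030 (f = -1217981/956666 + 106834/(((-395044 - 110504)*(-331129 - 753/928))) = -1217981*1/956666 + 106834/((-505548*(-307288465/928))) = -1217981/956666 + 106834/(38837267225955/232) = -1217981/956666 + 106834*(232/38837267225955) = -1217981/956666 + 24785488/38837267225955 = -47303029861702233847/37154293087985466030 ≈ -1.2732)
sqrt(f + Q(1222)) = sqrt(-47303029861702233847/37154293087985466030 + (1227/2 - 1/2*1222)) = sqrt(-47303029861702233847/37154293087985466030 + (1227/2 - 611)) = sqrt(-47303029861702233847/37154293087985466030 + 5/2) = sqrt(22791351429130715614/18577146543992733015) = sqrt(47044252826066612231544635171399310690)/6192382181330911005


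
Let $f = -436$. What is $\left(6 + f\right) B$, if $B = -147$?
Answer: $63210$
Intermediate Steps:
$\left(6 + f\right) B = \left(6 - 436\right) \left(-147\right) = \left(-430\right) \left(-147\right) = 63210$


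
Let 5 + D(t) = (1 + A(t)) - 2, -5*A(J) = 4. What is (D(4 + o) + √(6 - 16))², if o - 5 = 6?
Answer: 906/25 - 68*I*√10/5 ≈ 36.24 - 43.007*I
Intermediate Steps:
o = 11 (o = 5 + 6 = 11)
A(J) = -⅘ (A(J) = -⅕*4 = -⅘)
D(t) = -34/5 (D(t) = -5 + ((1 - ⅘) - 2) = -5 + (⅕ - 2) = -5 - 9/5 = -34/5)
(D(4 + o) + √(6 - 16))² = (-34/5 + √(6 - 16))² = (-34/5 + √(-10))² = (-34/5 + I*√10)²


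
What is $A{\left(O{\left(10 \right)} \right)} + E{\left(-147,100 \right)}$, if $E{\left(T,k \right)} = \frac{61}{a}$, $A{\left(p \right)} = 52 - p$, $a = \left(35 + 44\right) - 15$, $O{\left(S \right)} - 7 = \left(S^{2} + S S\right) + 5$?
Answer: $- \frac{10179}{64} \approx -159.05$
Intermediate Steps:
$O{\left(S \right)} = 12 + 2 S^{2}$ ($O{\left(S \right)} = 7 + \left(\left(S^{2} + S S\right) + 5\right) = 7 + \left(\left(S^{2} + S^{2}\right) + 5\right) = 7 + \left(2 S^{2} + 5\right) = 7 + \left(5 + 2 S^{2}\right) = 12 + 2 S^{2}$)
$a = 64$ ($a = 79 - 15 = 64$)
$E{\left(T,k \right)} = \frac{61}{64}$
$A{\left(O{\left(10 \right)} \right)} + E{\left(-147,100 \right)} = \left(52 - \left(12 + 2 \cdot 10^{2}\right)\right) + \frac{61}{64} = \left(52 - \left(12 + 2 \cdot 100\right)\right) + \frac{61}{64} = \left(52 - \left(12 + 200\right)\right) + \frac{61}{64} = \left(52 - 212\right) + \frac{61}{64} = -160 + \frac{61}{64} = - \frac{10179}{64}$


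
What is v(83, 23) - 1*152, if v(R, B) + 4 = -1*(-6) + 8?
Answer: -142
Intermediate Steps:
v(R, B) = 10 (v(R, B) = -4 + (-1*(-6) + 8) = -4 + (6 + 8) = -4 + 14 = 10)
v(83, 23) - 1*152 = 10 - 1*152 = 10 - 152 = -142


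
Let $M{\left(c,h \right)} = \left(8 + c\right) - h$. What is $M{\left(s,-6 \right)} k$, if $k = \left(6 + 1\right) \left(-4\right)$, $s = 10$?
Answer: $-672$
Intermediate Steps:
$M{\left(c,h \right)} = 8 + c - h$
$k = -28$ ($k = 7 \left(-4\right) = -28$)
$M{\left(s,-6 \right)} k = \left(8 + 10 - -6\right) \left(-28\right) = \left(8 + 10 + 6\right) \left(-28\right) = 24 \left(-28\right) = -672$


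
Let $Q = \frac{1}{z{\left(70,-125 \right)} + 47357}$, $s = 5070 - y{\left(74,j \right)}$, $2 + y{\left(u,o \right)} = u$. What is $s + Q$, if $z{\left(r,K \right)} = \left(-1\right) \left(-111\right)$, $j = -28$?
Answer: $\frac{237245065}{47468} \approx 4998.0$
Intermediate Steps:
$y{\left(u,o \right)} = -2 + u$
$z{\left(r,K \right)} = 111$
$s = 4998$ ($s = 5070 - \left(-2 + 74\right) = 5070 - 72 = 4998$)
$Q = \frac{1}{47468}$ ($Q = \frac{1}{111 + 47357} = \frac{1}{47468} \approx 2.1067 \cdot 10^{-5}$)
$s + Q = 4998 + \frac{1}{47468} = \frac{237245065}{47468}$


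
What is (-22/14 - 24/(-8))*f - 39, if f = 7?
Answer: -29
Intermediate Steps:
(-22/14 - 24/(-8))*f - 39 = (-22/14 - 24/(-8))*7 - 39 = (-22*1/14 - 24*(-1/8))*7 - 39 = (-11/7 + 3)*7 - 39 = (10/7)*7 - 39 = 10 - 39 = -29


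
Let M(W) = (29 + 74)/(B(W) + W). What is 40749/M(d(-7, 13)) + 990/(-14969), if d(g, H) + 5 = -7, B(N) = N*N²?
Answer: -1061351000910/1541807 ≈ -6.8838e+5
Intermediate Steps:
B(N) = N³
d(g, H) = -12 (d(g, H) = -5 - 7 = -12)
M(W) = 103/(W + W³) (M(W) = (29 + 74)/(W³ + W) = 103/(W + W³))
40749/M(d(-7, 13)) + 990/(-14969) = 40749/((103/(-12 + (-12)³))) + 990/(-14969) = 40749/((103/(-12 - 1728))) + 990*(-1/14969) = 40749/((103/(-1740))) - 990/14969 = 40749/((103*(-1/1740))) - 990/14969 = 40749/(-103/1740) - 990/14969 = 40749*(-1740/103) - 990/14969 = -70903260/103 - 990/14969 = -1061351000910/1541807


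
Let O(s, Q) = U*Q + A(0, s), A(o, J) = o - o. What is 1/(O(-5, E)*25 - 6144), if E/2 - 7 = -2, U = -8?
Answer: -1/8144 ≈ -0.00012279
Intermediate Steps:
A(o, J) = 0
E = 10 (E = 14 + 2*(-2) = 14 - 4 = 10)
O(s, Q) = -8*Q (O(s, Q) = -8*Q + 0 = -8*Q)
1/(O(-5, E)*25 - 6144) = 1/(-8*10*25 - 6144) = 1/(-80*25 - 6144) = 1/(-2000 - 6144) = 1/(-8144) = -1/8144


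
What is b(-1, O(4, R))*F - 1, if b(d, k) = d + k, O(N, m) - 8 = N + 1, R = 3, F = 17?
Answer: 203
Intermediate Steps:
O(N, m) = 9 + N (O(N, m) = 8 + (N + 1) = 8 + (1 + N) = 9 + N)
b(-1, O(4, R))*F - 1 = (-1 + (9 + 4))*17 - 1 = (-1 + 13)*17 - 1 = 12*17 - 1 = 204 - 1 = 203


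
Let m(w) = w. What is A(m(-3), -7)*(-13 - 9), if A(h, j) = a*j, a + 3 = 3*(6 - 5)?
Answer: 0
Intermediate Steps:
a = 0 (a = -3 + 3*(6 - 5) = -3 + 3*1 = -3 + 3 = 0)
A(h, j) = 0 (A(h, j) = 0*j = 0)
A(m(-3), -7)*(-13 - 9) = 0*(-13 - 9) = 0*(-22) = 0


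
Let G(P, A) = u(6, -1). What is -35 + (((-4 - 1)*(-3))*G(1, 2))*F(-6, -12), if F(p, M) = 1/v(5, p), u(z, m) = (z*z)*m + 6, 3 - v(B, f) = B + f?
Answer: -295/2 ≈ -147.50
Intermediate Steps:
v(B, f) = 3 - B - f (v(B, f) = 3 - (B + f) = 3 + (-B - f) = 3 - B - f)
u(z, m) = 6 + m*z**2 (u(z, m) = z**2*m + 6 = m*z**2 + 6 = 6 + m*z**2)
G(P, A) = -30 (G(P, A) = 6 - 1*6**2 = 6 - 1*36 = 6 - 36 = -30)
F(p, M) = 1/(-2 - p) (F(p, M) = 1/(3 - 1*5 - p) = 1/(3 - 5 - p) = 1/(-2 - p))
-35 + (((-4 - 1)*(-3))*G(1, 2))*F(-6, -12) = -35 + (((-4 - 1)*(-3))*(-30))*(-1/(2 - 6)) = -35 + (-5*(-3)*(-30))*(-1/(-4)) = -35 + (15*(-30))*(-1*(-1/4)) = -35 - 450*1/4 = -35 - 225/2 = -295/2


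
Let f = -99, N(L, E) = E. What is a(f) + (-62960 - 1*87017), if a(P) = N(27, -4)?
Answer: -149981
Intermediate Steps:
a(P) = -4
a(f) + (-62960 - 1*87017) = -4 + (-62960 - 1*87017) = -4 + (-62960 - 87017) = -4 - 149977 = -149981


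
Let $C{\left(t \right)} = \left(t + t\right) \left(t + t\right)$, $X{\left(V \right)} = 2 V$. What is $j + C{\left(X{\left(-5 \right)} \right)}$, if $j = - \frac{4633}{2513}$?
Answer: $\frac{1000567}{2513} \approx 398.16$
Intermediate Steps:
$C{\left(t \right)} = 4 t^{2}$ ($C{\left(t \right)} = 2 t 2 t = 4 t^{2}$)
$j = - \frac{4633}{2513}$ ($j = \left(-4633\right) \frac{1}{2513} = - \frac{4633}{2513} \approx -1.8436$)
$j + C{\left(X{\left(-5 \right)} \right)} = - \frac{4633}{2513} + 4 \left(2 \left(-5\right)\right)^{2} = - \frac{4633}{2513} + 4 \left(-10\right)^{2} = - \frac{4633}{2513} + 4 \cdot 100 = - \frac{4633}{2513} + 400 = \frac{1000567}{2513}$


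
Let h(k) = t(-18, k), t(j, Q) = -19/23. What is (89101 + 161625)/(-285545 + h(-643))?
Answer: -411907/469111 ≈ -0.87806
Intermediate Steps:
t(j, Q) = -19/23 (t(j, Q) = -19*1/23 = -19/23)
h(k) = -19/23
(89101 + 161625)/(-285545 + h(-643)) = (89101 + 161625)/(-285545 - 19/23) = 250726/(-6567554/23) = 250726*(-23/6567554) = -411907/469111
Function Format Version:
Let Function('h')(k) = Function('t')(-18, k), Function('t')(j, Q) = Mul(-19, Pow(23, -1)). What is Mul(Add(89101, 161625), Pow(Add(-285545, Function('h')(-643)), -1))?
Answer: Rational(-411907, 469111) ≈ -0.87806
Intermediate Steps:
Function('t')(j, Q) = Rational(-19, 23) (Function('t')(j, Q) = Mul(-19, Rational(1, 23)) = Rational(-19, 23))
Function('h')(k) = Rational(-19, 23)
Mul(Add(89101, 161625), Pow(Add(-285545, Function('h')(-643)), -1)) = Mul(Add(89101, 161625), Pow(Add(-285545, Rational(-19, 23)), -1)) = Mul(250726, Pow(Rational(-6567554, 23), -1)) = Mul(250726, Rational(-23, 6567554)) = Rational(-411907, 469111)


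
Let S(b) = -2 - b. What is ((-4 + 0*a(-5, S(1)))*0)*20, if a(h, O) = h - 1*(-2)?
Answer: 0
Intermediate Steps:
a(h, O) = 2 + h (a(h, O) = h + 2 = 2 + h)
((-4 + 0*a(-5, S(1)))*0)*20 = ((-4 + 0*(2 - 5))*0)*20 = ((-4 + 0*(-3))*0)*20 = ((-4 + 0)*0)*20 = -4*0*20 = 0*20 = 0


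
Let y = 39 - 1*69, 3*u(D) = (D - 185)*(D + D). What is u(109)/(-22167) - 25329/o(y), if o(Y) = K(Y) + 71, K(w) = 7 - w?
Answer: -62319055/266004 ≈ -234.28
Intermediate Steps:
u(D) = 2*D*(-185 + D)/3 (u(D) = ((D - 185)*(D + D))/3 = ((-185 + D)*(2*D))/3 = (2*D*(-185 + D))/3 = 2*D*(-185 + D)/3)
y = -30 (y = 39 - 69 = -30)
o(Y) = 78 - Y (o(Y) = (7 - Y) + 71 = 78 - Y)
u(109)/(-22167) - 25329/o(y) = ((⅔)*109*(-185 + 109))/(-22167) - 25329/(78 - 1*(-30)) = ((⅔)*109*(-76))*(-1/22167) - 25329/(78 + 30) = -16568/3*(-1/22167) - 25329/108 = 16568/66501 - 25329*1/108 = 16568/66501 - 8443/36 = -62319055/266004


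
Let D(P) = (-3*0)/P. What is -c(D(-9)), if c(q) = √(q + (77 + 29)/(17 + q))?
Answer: -√1802/17 ≈ -2.4971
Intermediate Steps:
D(P) = 0 (D(P) = 0/P = 0)
c(q) = √(q + 106/(17 + q))
-c(D(-9)) = -√((106 + 0*(17 + 0))/(17 + 0)) = -√((106 + 0*17)/17) = -√((106 + 0)/17) = -√((1/17)*106) = -√(106/17) = -√1802/17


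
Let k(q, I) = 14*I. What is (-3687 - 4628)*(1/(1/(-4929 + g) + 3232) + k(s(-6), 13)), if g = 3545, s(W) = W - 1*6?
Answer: -6769268257670/4473087 ≈ -1.5133e+6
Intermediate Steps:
s(W) = -6 + W (s(W) = W - 6 = -6 + W)
(-3687 - 4628)*(1/(1/(-4929 + g) + 3232) + k(s(-6), 13)) = (-3687 - 4628)*(1/(1/(-4929 + 3545) + 3232) + 14*13) = -8315*(1/(1/(-1384) + 3232) + 182) = -8315*(1/(-1/1384 + 3232) + 182) = -8315*(1/(4473087/1384) + 182) = -8315*(1384/4473087 + 182) = -8315*814103218/4473087 = -6769268257670/4473087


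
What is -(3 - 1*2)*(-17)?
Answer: 17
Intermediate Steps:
-(3 - 1*2)*(-17) = -(3 - 2)*(-17) = -1*1*(-17) = -1*(-17) = 17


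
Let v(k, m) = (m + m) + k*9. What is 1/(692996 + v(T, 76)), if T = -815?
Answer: 1/685813 ≈ 1.4581e-6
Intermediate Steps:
v(k, m) = 2*m + 9*k
1/(692996 + v(T, 76)) = 1/(692996 + (2*76 + 9*(-815))) = 1/(692996 + (152 - 7335)) = 1/(692996 - 7183) = 1/685813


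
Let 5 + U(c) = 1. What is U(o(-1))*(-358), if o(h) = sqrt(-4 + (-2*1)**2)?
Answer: 1432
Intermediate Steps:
o(h) = 0 (o(h) = sqrt(-4 + (-2)**2) = sqrt(-4 + 4) = sqrt(0) = 0)
U(c) = -4 (U(c) = -5 + 1 = -4)
U(o(-1))*(-358) = -4*(-358) = 1432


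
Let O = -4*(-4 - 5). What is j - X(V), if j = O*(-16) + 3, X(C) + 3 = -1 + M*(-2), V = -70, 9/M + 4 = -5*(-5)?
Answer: -3977/7 ≈ -568.14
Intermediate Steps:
M = 3/7 (M = 9/(-4 - 5*(-5)) = 9/(-4 + 25) = 9/21 = 9*(1/21) = 3/7 ≈ 0.42857)
O = 36 (O = -4*(-9) = 36)
X(C) = -34/7 (X(C) = -3 + (-1 + (3/7)*(-2)) = -3 + (-1 - 6/7) = -3 - 13/7 = -34/7)
j = -573 (j = 36*(-16) + 3 = -576 + 3 = -573)
j - X(V) = -573 - 1*(-34/7) = -573 + 34/7 = -3977/7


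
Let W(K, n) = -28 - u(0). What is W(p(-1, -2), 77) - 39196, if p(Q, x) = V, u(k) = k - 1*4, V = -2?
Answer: -39220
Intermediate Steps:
u(k) = -4 + k (u(k) = k - 4 = -4 + k)
p(Q, x) = -2
W(K, n) = -24 (W(K, n) = -28 - (-4 + 0) = -28 - 1*(-4) = -28 + 4 = -24)
W(p(-1, -2), 77) - 39196 = -24 - 39196 = -39220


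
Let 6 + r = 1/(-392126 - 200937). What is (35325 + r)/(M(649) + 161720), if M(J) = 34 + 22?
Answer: 1309149506/5996459993 ≈ 0.21832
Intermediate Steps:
M(J) = 56
r = -3558379/593063 (r = -6 + 1/(-392126 - 200937) = -6 + 1/(-593063) = -6 - 1/593063 = -3558379/593063 ≈ -6.0000)
(35325 + r)/(M(649) + 161720) = (35325 - 3558379/593063)/(56 + 161720) = (20946392096/593063)/161776 = (20946392096/593063)*(1/161776) = 1309149506/5996459993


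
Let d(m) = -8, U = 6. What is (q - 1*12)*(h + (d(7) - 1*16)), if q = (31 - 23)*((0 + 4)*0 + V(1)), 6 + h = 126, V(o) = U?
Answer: 3456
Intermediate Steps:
V(o) = 6
h = 120 (h = -6 + 126 = 120)
q = 48 (q = (31 - 23)*((0 + 4)*0 + 6) = 8*(4*0 + 6) = 8*(0 + 6) = 8*6 = 48)
(q - 1*12)*(h + (d(7) - 1*16)) = (48 - 1*12)*(120 + (-8 - 1*16)) = (48 - 12)*(120 + (-8 - 16)) = 36*(120 - 24) = 36*96 = 3456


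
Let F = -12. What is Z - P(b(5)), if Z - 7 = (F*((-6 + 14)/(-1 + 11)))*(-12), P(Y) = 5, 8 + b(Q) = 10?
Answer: 586/5 ≈ 117.20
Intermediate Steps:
b(Q) = 2 (b(Q) = -8 + 10 = 2)
Z = 611/5 (Z = 7 - 12*(-6 + 14)/(-1 + 11)*(-12) = 7 - 96/10*(-12) = 7 - 12*⅘*(-12) = 7 - 48/5*(-12) = 7 + 576/5 = 611/5 ≈ 122.20)
Z - P(b(5)) = 611/5 - 1*5 = 611/5 - 5 = 586/5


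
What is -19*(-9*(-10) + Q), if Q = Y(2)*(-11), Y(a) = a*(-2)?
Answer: -2546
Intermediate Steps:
Y(a) = -2*a
Q = 44 (Q = -2*2*(-11) = -4*(-11) = 44)
-19*(-9*(-10) + Q) = -19*(-9*(-10) + 44) = -19*(90 + 44) = -19*134 = -2546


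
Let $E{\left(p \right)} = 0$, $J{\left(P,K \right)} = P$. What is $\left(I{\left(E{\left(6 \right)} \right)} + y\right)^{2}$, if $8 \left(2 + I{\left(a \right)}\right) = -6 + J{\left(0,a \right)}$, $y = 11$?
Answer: $\frac{1089}{16} \approx 68.063$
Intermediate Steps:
$I{\left(a \right)} = - \frac{11}{4}$ ($I{\left(a \right)} = -2 + \frac{-6 + 0}{8} = -2 + \frac{1}{8} \left(-6\right) = -2 - \frac{3}{4} = - \frac{11}{4}$)
$\left(I{\left(E{\left(6 \right)} \right)} + y\right)^{2} = \left(- \frac{11}{4} + 11\right)^{2} = \left(\frac{33}{4}\right)^{2} = \frac{1089}{16}$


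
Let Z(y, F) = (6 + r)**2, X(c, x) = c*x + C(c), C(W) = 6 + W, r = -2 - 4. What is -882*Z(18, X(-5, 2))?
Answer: 0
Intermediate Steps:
r = -6
X(c, x) = 6 + c + c*x (X(c, x) = c*x + (6 + c) = 6 + c + c*x)
Z(y, F) = 0 (Z(y, F) = (6 - 6)**2 = 0**2 = 0)
-882*Z(18, X(-5, 2)) = -882*0 = 0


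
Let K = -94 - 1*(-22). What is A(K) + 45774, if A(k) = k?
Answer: 45702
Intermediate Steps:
K = -72 (K = -94 + 22 = -72)
A(K) + 45774 = -72 + 45774 = 45702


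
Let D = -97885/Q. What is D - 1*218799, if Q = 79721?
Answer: -17442972964/79721 ≈ -2.1880e+5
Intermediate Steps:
D = -97885/79721 ≈ -1.2278
D - 1*218799 = -97885/79721 - 1*218799 = -97885/79721 - 218799 = -17442972964/79721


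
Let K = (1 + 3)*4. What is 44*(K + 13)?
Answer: 1276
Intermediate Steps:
K = 16 (K = 4*4 = 16)
44*(K + 13) = 44*(16 + 13) = 44*29 = 1276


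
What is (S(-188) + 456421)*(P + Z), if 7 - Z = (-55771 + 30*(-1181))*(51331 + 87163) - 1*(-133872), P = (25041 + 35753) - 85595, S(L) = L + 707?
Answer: 5771441273038320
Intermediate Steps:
S(L) = 707 + L
P = -24801 (P = 60794 - 85595 = -24801)
Z = 12630657429 (Z = 7 - ((-55771 + 30*(-1181))*(51331 + 87163) - 1*(-133872)) = 7 - ((-55771 - 35430)*138494 + 133872) = 7 - (-91201*138494 + 133872) = 7 - (-12630791294 + 133872) = 7 - 1*(-12630657422) = 7 + 12630657422 = 12630657429)
(S(-188) + 456421)*(P + Z) = ((707 - 188) + 456421)*(-24801 + 12630657429) = (519 + 456421)*12630632628 = 456940*12630632628 = 5771441273038320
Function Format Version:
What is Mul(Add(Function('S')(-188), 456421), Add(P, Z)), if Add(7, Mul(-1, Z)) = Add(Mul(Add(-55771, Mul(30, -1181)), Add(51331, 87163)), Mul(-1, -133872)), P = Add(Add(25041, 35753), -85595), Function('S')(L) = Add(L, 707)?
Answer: 5771441273038320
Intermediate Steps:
Function('S')(L) = Add(707, L)
P = -24801 (P = Add(60794, -85595) = -24801)
Z = 12630657429 (Z = Add(7, Mul(-1, Add(Mul(Add(-55771, Mul(30, -1181)), Add(51331, 87163)), Mul(-1, -133872)))) = Add(7, Mul(-1, Add(Mul(Add(-55771, -35430), 138494), 133872))) = Add(7, Mul(-1, Add(Mul(-91201, 138494), 133872))) = Add(7, Mul(-1, Add(-12630791294, 133872))) = Add(7, Mul(-1, -12630657422)) = Add(7, 12630657422) = 12630657429)
Mul(Add(Function('S')(-188), 456421), Add(P, Z)) = Mul(Add(Add(707, -188), 456421), Add(-24801, 12630657429)) = Mul(Add(519, 456421), 12630632628) = Mul(456940, 12630632628) = 5771441273038320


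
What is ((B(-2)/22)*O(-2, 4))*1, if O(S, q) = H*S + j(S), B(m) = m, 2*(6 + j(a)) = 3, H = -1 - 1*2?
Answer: -3/22 ≈ -0.13636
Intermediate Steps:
H = -3 (H = -1 - 2 = -3)
j(a) = -9/2 (j(a) = -6 + (½)*3 = -6 + 3/2 = -9/2)
O(S, q) = -9/2 - 3*S (O(S, q) = -3*S - 9/2 = -9/2 - 3*S)
((B(-2)/22)*O(-2, 4))*1 = ((-2/22)*(-9/2 - 3*(-2)))*1 = ((-2*1/22)*(-9/2 + 6))*1 = -1/11*3/2*1 = -3/22*1 = -3/22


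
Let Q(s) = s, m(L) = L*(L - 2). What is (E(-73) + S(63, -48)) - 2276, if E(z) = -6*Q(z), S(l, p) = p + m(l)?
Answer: 1957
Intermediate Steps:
m(L) = L*(-2 + L)
S(l, p) = p + l*(-2 + l)
E(z) = -6*z
(E(-73) + S(63, -48)) - 2276 = (-6*(-73) + (-48 + 63*(-2 + 63))) - 2276 = (438 + (-48 + 63*61)) - 2276 = (438 + (-48 + 3843)) - 2276 = (438 + 3795) - 2276 = 4233 - 2276 = 1957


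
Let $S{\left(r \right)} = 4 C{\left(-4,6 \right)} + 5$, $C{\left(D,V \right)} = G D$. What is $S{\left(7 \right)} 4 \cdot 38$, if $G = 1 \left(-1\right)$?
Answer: $3192$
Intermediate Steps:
$G = -1$
$C{\left(D,V \right)} = - D$
$S{\left(r \right)} = 21$ ($S{\left(r \right)} = 4 \left(\left(-1\right) \left(-4\right)\right) + 5 = 4 \cdot 4 + 5 = 16 + 5 = 21$)
$S{\left(7 \right)} 4 \cdot 38 = 21 \cdot 4 \cdot 38 = 84 \cdot 38 = 3192$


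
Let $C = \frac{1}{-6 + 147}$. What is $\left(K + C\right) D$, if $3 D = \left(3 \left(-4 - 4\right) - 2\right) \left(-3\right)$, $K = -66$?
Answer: $- \frac{241930}{141} \approx -1715.8$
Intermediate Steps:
$C = \frac{1}{141} \approx 0.0070922$
$D = 26$ ($D = \frac{\left(3 \left(-4 - 4\right) - 2\right) \left(-3\right)}{3} = \frac{\left(3 \left(-8\right) - 2\right) \left(-3\right)}{3} = \frac{\left(-24 - 2\right) \left(-3\right)}{3} = \frac{\left(-26\right) \left(-3\right)}{3} = \frac{1}{3} \cdot 78 = 26$)
$\left(K + C\right) D = \left(-66 + \frac{1}{141}\right) 26 = \left(- \frac{9305}{141}\right) 26 = - \frac{241930}{141}$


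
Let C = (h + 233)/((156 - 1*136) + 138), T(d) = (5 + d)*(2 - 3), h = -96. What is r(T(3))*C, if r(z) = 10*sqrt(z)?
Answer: 1370*I*sqrt(2)/79 ≈ 24.525*I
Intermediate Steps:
T(d) = -5 - d (T(d) = (5 + d)*(-1) = -5 - d)
C = 137/158 (C = (-96 + 233)/((156 - 1*136) + 138) = 137/((156 - 136) + 138) = 137/(20 + 138) = 137/158 ≈ 0.86709)
r(T(3))*C = (10*sqrt(-5 - 1*3))*(137/158) = (10*sqrt(-5 - 3))*(137/158) = (10*sqrt(-8))*(137/158) = (10*(2*I*sqrt(2)))*(137/158) = (20*I*sqrt(2))*(137/158) = 1370*I*sqrt(2)/79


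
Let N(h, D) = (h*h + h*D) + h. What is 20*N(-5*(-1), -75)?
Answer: -6900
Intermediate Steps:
N(h, D) = h + h² + D*h (N(h, D) = (h² + D*h) + h = h + h² + D*h)
20*N(-5*(-1), -75) = 20*((-5*(-1))*(1 - 75 - 5*(-1))) = 20*(5*(1 - 75 + 5)) = 20*(5*(-69)) = 20*(-345) = -6900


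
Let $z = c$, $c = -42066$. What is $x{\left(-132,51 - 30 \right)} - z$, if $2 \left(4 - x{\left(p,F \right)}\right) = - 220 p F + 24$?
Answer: $-262862$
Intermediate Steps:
$x{\left(p,F \right)} = -8 + 110 F p$ ($x{\left(p,F \right)} = 4 - \frac{- 220 p F + 24}{2} = 4 - \frac{- 220 F p + 24}{2} = 4 - \frac{24 - 220 F p}{2} = 4 + \left(-12 + 110 F p\right) = -8 + 110 F p$)
$z = -42066$
$x{\left(-132,51 - 30 \right)} - z = \left(-8 + 110 \left(51 - 30\right) \left(-132\right)\right) - -42066 = \left(-8 + 110 \left(51 - 30\right) \left(-132\right)\right) + 42066 = \left(-8 + 110 \cdot 21 \left(-132\right)\right) + 42066 = \left(-8 - 304920\right) + 42066 = -304928 + 42066 = -262862$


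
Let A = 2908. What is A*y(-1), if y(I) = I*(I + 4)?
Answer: -8724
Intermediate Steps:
y(I) = I*(4 + I)
A*y(-1) = 2908*(-(4 - 1)) = 2908*(-1*3) = 2908*(-3) = -8724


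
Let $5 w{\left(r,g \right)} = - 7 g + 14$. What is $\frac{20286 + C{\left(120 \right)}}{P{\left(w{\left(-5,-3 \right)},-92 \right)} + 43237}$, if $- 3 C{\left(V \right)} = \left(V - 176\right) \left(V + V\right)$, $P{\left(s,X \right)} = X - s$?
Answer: $\frac{12383}{21569} \approx 0.57411$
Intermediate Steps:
$w{\left(r,g \right)} = \frac{14}{5} - \frac{7 g}{5}$ ($w{\left(r,g \right)} = \frac{- 7 g + 14}{5} = \frac{14 - 7 g}{5} = \frac{14}{5} - \frac{7 g}{5}$)
$C{\left(V \right)} = - \frac{2 V \left(-176 + V\right)}{3}$ ($C{\left(V \right)} = - \frac{\left(V - 176\right) \left(V + V\right)}{3} = - \frac{\left(-176 + V\right) 2 V}{3} = - \frac{2 V \left(-176 + V\right)}{3}$)
$\frac{20286 + C{\left(120 \right)}}{P{\left(w{\left(-5,-3 \right)},-92 \right)} + 43237} = \frac{20286 + \frac{2}{3} \cdot 120 \left(176 - 120\right)}{\left(-92 - \left(\frac{14}{5} - - \frac{21}{5}\right)\right) + 43237} = \frac{20286 + \frac{2}{3} \cdot 120 \left(176 - 120\right)}{\left(-92 - \left(\frac{14}{5} + \frac{21}{5}\right)\right) + 43237} = \frac{20286 + \frac{2}{3} \cdot 120 \cdot 56}{\left(-92 - 7\right) + 43237} = \frac{20286 + 4480}{\left(-92 - 7\right) + 43237} = \frac{24766}{-99 + 43237} = \frac{24766}{43138} = 24766 \cdot \frac{1}{43138} = \frac{12383}{21569}$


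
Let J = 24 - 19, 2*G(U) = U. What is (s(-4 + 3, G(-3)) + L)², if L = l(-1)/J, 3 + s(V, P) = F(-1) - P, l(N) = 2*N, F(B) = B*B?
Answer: 81/100 ≈ 0.81000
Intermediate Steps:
F(B) = B²
G(U) = U/2
J = 5
s(V, P) = -2 - P (s(V, P) = -3 + ((-1)² - P) = -3 + (1 - P) = -2 - P)
L = -⅖ (L = (2*(-1))/5 = -2*⅕ = -⅖ ≈ -0.40000)
(s(-4 + 3, G(-3)) + L)² = ((-2 - (-3)/2) - ⅖)² = ((-2 - 1*(-3/2)) - ⅖)² = ((-2 + 3/2) - ⅖)² = (-½ - ⅖)² = (-9/10)² = 81/100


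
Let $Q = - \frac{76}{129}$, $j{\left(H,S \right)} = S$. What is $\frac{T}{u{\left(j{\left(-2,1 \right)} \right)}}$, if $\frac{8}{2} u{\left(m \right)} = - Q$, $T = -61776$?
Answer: $- \frac{7969104}{19} \approx -4.1943 \cdot 10^{5}$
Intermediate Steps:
$Q = - \frac{76}{129}$ ($Q = \left(-76\right) \frac{1}{129} = - \frac{76}{129} \approx -0.58915$)
$u{\left(m \right)} = \frac{19}{129}$ ($u{\left(m \right)} = \frac{\left(-1\right) \left(- \frac{76}{129}\right)}{4} = \frac{1}{4} \cdot \frac{76}{129} = \frac{19}{129}$)
$\frac{T}{u{\left(j{\left(-2,1 \right)} \right)}} = - \frac{61776}{\frac{19}{129}} = \left(-61776\right) \frac{129}{19} = - \frac{7969104}{19}$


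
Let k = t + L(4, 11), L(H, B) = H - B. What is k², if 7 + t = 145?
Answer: 17161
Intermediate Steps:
t = 138 (t = -7 + 145 = 138)
k = 131 (k = 138 + (4 - 1*11) = 138 + (4 - 11) = 138 - 7 = 131)
k² = 131² = 17161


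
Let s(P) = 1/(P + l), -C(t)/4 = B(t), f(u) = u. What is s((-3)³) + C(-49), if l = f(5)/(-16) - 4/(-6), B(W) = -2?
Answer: 10184/1279 ≈ 7.9625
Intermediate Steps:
C(t) = 8 (C(t) = -4*(-2) = 8)
l = 17/48 (l = 5/(-16) - 4/(-6) = 5*(-1/16) - 4*(-⅙) = -5/16 + ⅔ = 17/48 ≈ 0.35417)
s(P) = 1/(17/48 + P) (s(P) = 1/(P + 17/48) = 1/(17/48 + P))
s((-3)³) + C(-49) = 48/(17 + 48*(-3)³) + 8 = 48/(17 + 48*(-27)) + 8 = 48/(17 - 1296) + 8 = 48/(-1279) + 8 = 48*(-1/1279) + 8 = -48/1279 + 8 = 10184/1279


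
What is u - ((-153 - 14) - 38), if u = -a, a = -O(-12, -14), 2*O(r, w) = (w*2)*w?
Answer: 401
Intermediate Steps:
O(r, w) = w² (O(r, w) = ((w*2)*w)/2 = ((2*w)*w)/2 = (2*w²)/2 = w²)
a = -196 (a = -1*(-14)² = -1*196 = -196)
u = 196 (u = -1*(-196) = 196)
u - ((-153 - 14) - 38) = 196 - ((-153 - 14) - 38) = 196 - (-167 - 38) = 196 - 1*(-205) = 196 + 205 = 401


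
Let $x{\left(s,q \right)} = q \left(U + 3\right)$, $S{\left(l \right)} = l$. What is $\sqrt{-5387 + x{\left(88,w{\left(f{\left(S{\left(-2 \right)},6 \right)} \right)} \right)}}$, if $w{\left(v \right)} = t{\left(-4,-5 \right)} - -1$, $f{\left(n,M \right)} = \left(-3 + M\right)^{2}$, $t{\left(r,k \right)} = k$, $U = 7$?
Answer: $9 i \sqrt{67} \approx 73.668 i$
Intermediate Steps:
$w{\left(v \right)} = -4$ ($w{\left(v \right)} = -5 - -1 = -5 + 1 = -4$)
$x{\left(s,q \right)} = 10 q$ ($x{\left(s,q \right)} = q \left(7 + 3\right) = q 10 = 10 q$)
$\sqrt{-5387 + x{\left(88,w{\left(f{\left(S{\left(-2 \right)},6 \right)} \right)} \right)}} = \sqrt{-5387 + 10 \left(-4\right)} = \sqrt{-5387 - 40} = \sqrt{-5427} = 9 i \sqrt{67}$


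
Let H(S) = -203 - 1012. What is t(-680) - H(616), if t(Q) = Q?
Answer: 535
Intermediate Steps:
H(S) = -1215
t(-680) - H(616) = -680 - 1*(-1215) = -680 + 1215 = 535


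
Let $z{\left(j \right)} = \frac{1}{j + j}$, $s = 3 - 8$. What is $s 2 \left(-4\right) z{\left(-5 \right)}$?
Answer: $-4$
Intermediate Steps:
$s = -5$ ($s = 3 - 8 = -5$)
$z{\left(j \right)} = \frac{1}{2 j}$
$s 2 \left(-4\right) z{\left(-5 \right)} = - 5 \cdot 2 \left(-4\right) \frac{1}{2 \left(-5\right)} = \left(-5\right) \left(-8\right) \frac{1}{2} \left(- \frac{1}{5}\right) = 40 \left(- \frac{1}{10}\right) = -4$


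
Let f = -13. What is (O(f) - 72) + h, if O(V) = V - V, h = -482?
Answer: -554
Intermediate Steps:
O(V) = 0
(O(f) - 72) + h = (0 - 72) - 482 = -72 - 482 = -554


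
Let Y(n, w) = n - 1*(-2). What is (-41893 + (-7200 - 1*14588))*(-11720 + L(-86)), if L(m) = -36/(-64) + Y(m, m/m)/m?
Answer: 513415389981/688 ≈ 7.4624e+8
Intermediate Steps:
Y(n, w) = 2 + n (Y(n, w) = n + 2 = 2 + n)
L(m) = 9/16 + (2 + m)/m (L(m) = -36/(-64) + (2 + m)/m = -36*(-1/64) + (2 + m)/m = 9/16 + (2 + m)/m)
(-41893 + (-7200 - 1*14588))*(-11720 + L(-86)) = (-41893 + (-7200 - 1*14588))*(-11720 + (25/16 + 2/(-86))) = (-41893 + (-7200 - 14588))*(-11720 + (25/16 + 2*(-1/86))) = (-41893 - 21788)*(-11720 + (25/16 - 1/43)) = -63681*(-11720 + 1059/688) = -63681*(-8062301/688) = 513415389981/688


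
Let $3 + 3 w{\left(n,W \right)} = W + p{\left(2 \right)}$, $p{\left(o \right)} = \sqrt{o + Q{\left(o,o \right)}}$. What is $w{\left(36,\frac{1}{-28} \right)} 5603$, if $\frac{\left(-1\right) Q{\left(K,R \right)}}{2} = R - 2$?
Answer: $- \frac{476255}{84} + \frac{5603 \sqrt{2}}{3} \approx -3028.4$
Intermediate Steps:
$Q{\left(K,R \right)} = 4 - 2 R$ ($Q{\left(K,R \right)} = - 2 \left(R - 2\right) = - 2 \left(-2 + R\right) = 4 - 2 R$)
$p{\left(o \right)} = \sqrt{4 - o}$ ($p{\left(o \right)} = \sqrt{o - \left(-4 + 2 o\right)} = \sqrt{4 - o}$)
$w{\left(n,W \right)} = -1 + \frac{W}{3} + \frac{\sqrt{2}}{3}$ ($w{\left(n,W \right)} = -1 + \frac{W + \sqrt{4 - 2}}{3} = -1 + \frac{W + \sqrt{2}}{3} = -1 + \left(\frac{W}{3} + \frac{\sqrt{2}}{3}\right) = -1 + \frac{W}{3} + \frac{\sqrt{2}}{3}$)
$w{\left(36,\frac{1}{-28} \right)} 5603 = \left(-1 + \frac{1}{3 \left(-28\right)} + \frac{\sqrt{2}}{3}\right) 5603 = \left(-1 + \frac{1}{3} \left(- \frac{1}{28}\right) + \frac{\sqrt{2}}{3}\right) 5603 = \left(-1 - \frac{1}{84} + \frac{\sqrt{2}}{3}\right) 5603 = \left(- \frac{85}{84} + \frac{\sqrt{2}}{3}\right) 5603 = - \frac{476255}{84} + \frac{5603 \sqrt{2}}{3}$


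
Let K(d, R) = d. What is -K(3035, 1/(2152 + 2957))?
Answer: -3035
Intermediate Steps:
-K(3035, 1/(2152 + 2957)) = -1*3035 = -3035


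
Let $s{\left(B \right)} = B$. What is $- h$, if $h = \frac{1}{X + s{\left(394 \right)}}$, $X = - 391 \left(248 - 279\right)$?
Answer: $- \frac{1}{12515} \approx -7.9904 \cdot 10^{-5}$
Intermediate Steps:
$X = 12121$ ($X = \left(-391\right) \left(-31\right) = 12121$)
$h = \frac{1}{12515}$ ($h = \frac{1}{12121 + 394} = \frac{1}{12515} \approx 7.9904 \cdot 10^{-5}$)
$- h = \left(-1\right) \frac{1}{12515} = - \frac{1}{12515}$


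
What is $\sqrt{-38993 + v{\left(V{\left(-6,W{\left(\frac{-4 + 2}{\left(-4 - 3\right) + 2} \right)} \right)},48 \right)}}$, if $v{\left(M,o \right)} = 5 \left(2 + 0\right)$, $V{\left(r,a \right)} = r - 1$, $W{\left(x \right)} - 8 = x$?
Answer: $i \sqrt{38983} \approx 197.44 i$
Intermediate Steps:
$W{\left(x \right)} = 8 + x$
$V{\left(r,a \right)} = -1 + r$
$v{\left(M,o \right)} = 10$ ($v{\left(M,o \right)} = 5 \cdot 2 = 10$)
$\sqrt{-38993 + v{\left(V{\left(-6,W{\left(\frac{-4 + 2}{\left(-4 - 3\right) + 2} \right)} \right)},48 \right)}} = \sqrt{-38993 + 10} = \sqrt{-38983} = i \sqrt{38983}$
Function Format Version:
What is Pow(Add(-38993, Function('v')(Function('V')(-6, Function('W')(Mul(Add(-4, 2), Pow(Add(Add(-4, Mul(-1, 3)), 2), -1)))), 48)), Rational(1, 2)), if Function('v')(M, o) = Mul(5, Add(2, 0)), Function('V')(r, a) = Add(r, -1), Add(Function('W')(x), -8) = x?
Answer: Mul(I, Pow(38983, Rational(1, 2))) ≈ Mul(197.44, I)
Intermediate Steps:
Function('W')(x) = Add(8, x)
Function('V')(r, a) = Add(-1, r)
Function('v')(M, o) = 10 (Function('v')(M, o) = Mul(5, 2) = 10)
Pow(Add(-38993, Function('v')(Function('V')(-6, Function('W')(Mul(Add(-4, 2), Pow(Add(Add(-4, Mul(-1, 3)), 2), -1)))), 48)), Rational(1, 2)) = Pow(Add(-38993, 10), Rational(1, 2)) = Pow(-38983, Rational(1, 2)) = Mul(I, Pow(38983, Rational(1, 2)))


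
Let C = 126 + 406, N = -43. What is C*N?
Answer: -22876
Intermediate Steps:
C = 532
C*N = 532*(-43) = -22876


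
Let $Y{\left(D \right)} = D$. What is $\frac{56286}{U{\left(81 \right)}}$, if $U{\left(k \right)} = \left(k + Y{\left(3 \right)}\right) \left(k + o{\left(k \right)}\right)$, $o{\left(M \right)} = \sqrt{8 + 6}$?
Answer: $\frac{759861}{91658} - \frac{9381 \sqrt{14}}{91658} \approx 7.9072$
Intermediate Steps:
$o{\left(M \right)} = \sqrt{14}$
$U{\left(k \right)} = \left(3 + k\right) \left(k + \sqrt{14}\right)$ ($U{\left(k \right)} = \left(k + 3\right) \left(k + \sqrt{14}\right) = \left(3 + k\right) \left(k + \sqrt{14}\right)$)
$\frac{56286}{U{\left(81 \right)}} = \frac{56286}{81^{2} + 3 \cdot 81 + 3 \sqrt{14} + 81 \sqrt{14}} = \frac{56286}{6561 + 243 + 3 \sqrt{14} + 81 \sqrt{14}} = \frac{56286}{6804 + 84 \sqrt{14}}$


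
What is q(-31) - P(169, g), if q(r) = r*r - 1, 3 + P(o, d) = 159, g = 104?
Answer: 804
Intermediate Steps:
P(o, d) = 156 (P(o, d) = -3 + 159 = 156)
q(r) = -1 + r**2 (q(r) = r**2 - 1 = -1 + r**2)
q(-31) - P(169, g) = (-1 + (-31)**2) - 1*156 = (-1 + 961) - 156 = 960 - 156 = 804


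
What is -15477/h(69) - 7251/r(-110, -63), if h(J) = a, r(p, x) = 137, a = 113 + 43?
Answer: -1083835/7124 ≈ -152.14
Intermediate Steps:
a = 156
h(J) = 156
-15477/h(69) - 7251/r(-110, -63) = -15477/156 - 7251/137 = -15477*1/156 - 7251*1/137 = -5159/52 - 7251/137 = -1083835/7124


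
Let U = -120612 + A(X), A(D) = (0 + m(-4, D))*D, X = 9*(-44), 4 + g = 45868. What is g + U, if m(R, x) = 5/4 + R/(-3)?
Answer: -75771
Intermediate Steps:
g = 45864 (g = -4 + 45868 = 45864)
m(R, x) = 5/4 - R/3 (m(R, x) = 5*(¼) + R*(-⅓) = 5/4 - R/3)
X = -396
A(D) = 31*D/12 (A(D) = (0 + (5/4 - ⅓*(-4)))*D = (0 + (5/4 + 4/3))*D = (0 + 31/12)*D = 31*D/12)
U = -121635 (U = -120612 + (31/12)*(-396) = -120612 - 1023 = -121635)
g + U = 45864 - 121635 = -75771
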